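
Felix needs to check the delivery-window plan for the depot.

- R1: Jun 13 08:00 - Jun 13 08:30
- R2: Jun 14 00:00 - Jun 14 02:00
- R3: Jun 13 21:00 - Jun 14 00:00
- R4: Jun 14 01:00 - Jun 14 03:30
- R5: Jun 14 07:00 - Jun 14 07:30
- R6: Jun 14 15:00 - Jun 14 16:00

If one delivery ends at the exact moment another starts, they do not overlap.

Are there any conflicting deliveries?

Yes

Sorted by start: R1, R3, R2, R4, R5, R6.
R3 starts after R1 ends, so R1 has no further overlaps.
R2 starts exactly when R3 ends (back-to-back, no overlap), so R3 has no further overlaps.
R4 starts before R2 ends → R2 and R4 overlap.
That's a conflict, so the schedule is not conflict-free.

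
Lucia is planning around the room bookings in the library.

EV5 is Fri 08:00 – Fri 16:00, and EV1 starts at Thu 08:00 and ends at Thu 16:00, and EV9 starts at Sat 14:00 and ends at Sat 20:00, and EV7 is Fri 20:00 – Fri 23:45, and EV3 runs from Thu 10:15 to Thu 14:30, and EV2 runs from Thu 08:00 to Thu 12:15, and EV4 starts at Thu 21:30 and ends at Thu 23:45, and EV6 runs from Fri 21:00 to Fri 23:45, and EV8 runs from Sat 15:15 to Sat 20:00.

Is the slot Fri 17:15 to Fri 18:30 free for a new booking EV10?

EV1: ends Thu 16:00 at or before EV10 starts Fri 17:15 → clear.
EV2: ends Thu 12:15 at or before EV10 starts Fri 17:15 → clear.
EV3: ends Thu 14:30 at or before EV10 starts Fri 17:15 → clear.
EV4: ends Thu 23:45 at or before EV10 starts Fri 17:15 → clear.
EV5: ends Fri 16:00 at or before EV10 starts Fri 17:15 → clear.
EV7: starts Fri 20:00 at or after EV10 ends Fri 18:30 → clear.
EV6: starts Fri 21:00 at or after EV10 ends Fri 18:30 → clear.
EV9: starts Sat 14:00 at or after EV10 ends Fri 18:30 → clear.
EV8: starts Sat 15:15 at or after EV10 ends Fri 18:30 → clear.

Yes — the slot is free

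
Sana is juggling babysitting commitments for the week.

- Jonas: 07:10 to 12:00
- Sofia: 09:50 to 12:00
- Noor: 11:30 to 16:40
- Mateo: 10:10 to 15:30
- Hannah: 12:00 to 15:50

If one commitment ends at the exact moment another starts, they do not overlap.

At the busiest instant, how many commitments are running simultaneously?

Sort all start/end points and keep a running count:
07:10 start Jonas → 1
09:50 start Sofia → 2
10:10 start Mateo → 3
11:30 start Noor → 4
12:00 end Jonas → 3
12:00 end Sofia → 2
12:00 start Hannah → 3
15:30 end Mateo → 2
15:50 end Hannah → 1
16:40 end Noor → 0
Peak is 4, at 11:30 (Jonas, Mateo, Noor, Sofia).

4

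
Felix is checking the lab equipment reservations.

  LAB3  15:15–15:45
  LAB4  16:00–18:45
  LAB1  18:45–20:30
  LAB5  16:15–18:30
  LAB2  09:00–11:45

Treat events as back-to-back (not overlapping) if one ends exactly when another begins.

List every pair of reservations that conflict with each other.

LAB4 & LAB5

Two intervals overlap when each starts before the other ends.
Sorted by start: LAB2, LAB3, LAB4, LAB5, LAB1.
LAB3 starts after LAB2 ends — done with LAB2.
LAB4 starts after LAB3 ends — done with LAB3.
LAB5 starts before LAB4 ends → LAB4 and LAB5 overlap.
LAB1 starts exactly when LAB4 ends (back-to-back, no overlap).
LAB1 starts after LAB5 ends.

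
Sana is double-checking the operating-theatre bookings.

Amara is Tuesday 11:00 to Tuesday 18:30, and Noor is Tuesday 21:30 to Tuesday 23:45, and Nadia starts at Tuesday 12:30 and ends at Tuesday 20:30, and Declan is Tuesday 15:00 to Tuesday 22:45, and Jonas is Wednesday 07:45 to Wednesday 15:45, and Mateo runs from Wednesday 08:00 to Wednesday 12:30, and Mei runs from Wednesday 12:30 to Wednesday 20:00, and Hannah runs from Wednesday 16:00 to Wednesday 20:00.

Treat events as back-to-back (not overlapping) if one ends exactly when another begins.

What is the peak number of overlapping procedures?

Sort all start/end points and keep a running count:
Tuesday 11:00 start Amara → 1
Tuesday 12:30 start Nadia → 2
Tuesday 15:00 start Declan → 3
Tuesday 18:30 end Amara → 2
Tuesday 20:30 end Nadia → 1
Tuesday 21:30 start Noor → 2
Tuesday 22:45 end Declan → 1
Tuesday 23:45 end Noor → 0
Wednesday 07:45 start Jonas → 1
Wednesday 08:00 start Mateo → 2
Wednesday 12:30 end Mateo → 1
Wednesday 12:30 start Mei → 2
Wednesday 15:45 end Jonas → 1
Wednesday 16:00 start Hannah → 2
Wednesday 20:00 end Hannah → 1
Wednesday 20:00 end Mei → 0
Peak is 3, at Tuesday 15:00 (Amara, Declan, Nadia).

3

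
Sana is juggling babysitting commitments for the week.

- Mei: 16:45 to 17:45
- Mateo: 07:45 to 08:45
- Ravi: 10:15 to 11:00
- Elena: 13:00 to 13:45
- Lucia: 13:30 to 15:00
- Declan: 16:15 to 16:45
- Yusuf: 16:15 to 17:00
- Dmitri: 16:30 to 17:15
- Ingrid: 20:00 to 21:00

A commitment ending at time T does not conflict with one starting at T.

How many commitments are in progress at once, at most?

Walk through starts and ends in time order (an end at T is processed before a start at T):
07:45 start Mateo → 1
08:45 end Mateo → 0
10:15 start Ravi → 1
11:00 end Ravi → 0
13:00 start Elena → 1
13:30 start Lucia → 2
13:45 end Elena → 1
15:00 end Lucia → 0
16:15 start Declan → 1
16:15 start Yusuf → 2
16:30 start Dmitri → 3
16:45 end Declan → 2
16:45 start Mei → 3
17:00 end Yusuf → 2
17:15 end Dmitri → 1
17:45 end Mei → 0
20:00 start Ingrid → 1
21:00 end Ingrid → 0
Peak is 3, at 16:30 (Declan, Dmitri, Yusuf).

3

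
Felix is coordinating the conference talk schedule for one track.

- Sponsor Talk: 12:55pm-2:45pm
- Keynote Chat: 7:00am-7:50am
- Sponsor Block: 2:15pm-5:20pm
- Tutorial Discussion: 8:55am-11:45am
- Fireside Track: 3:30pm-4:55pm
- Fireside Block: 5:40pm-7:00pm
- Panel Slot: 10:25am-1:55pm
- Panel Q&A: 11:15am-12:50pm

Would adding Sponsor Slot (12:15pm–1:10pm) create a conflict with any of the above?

Yes — it overlaps Panel Q&A, Panel Slot, Sponsor Talk

Keynote Chat: ends 7:50am at or before Sponsor Slot starts 12:15pm → clear.
Tutorial Discussion: ends 11:45am at or before Sponsor Slot starts 12:15pm → clear.
Panel Slot: starts 10:25am before Sponsor Slot ends 1:10pm, and ends 1:55pm after Sponsor Slot starts 12:15pm → overlap.
Panel Q&A: starts 11:15am before Sponsor Slot ends 1:10pm, and ends 12:50pm after Sponsor Slot starts 12:15pm → overlap.
Sponsor Talk: starts 12:55pm before Sponsor Slot ends 1:10pm, and ends 2:45pm after Sponsor Slot starts 12:15pm → overlap.
Sponsor Block: starts 2:15pm at or after Sponsor Slot ends 1:10pm → clear.
Fireside Track: starts 3:30pm at or after Sponsor Slot ends 1:10pm → clear.
Fireside Block: starts 5:40pm at or after Sponsor Slot ends 1:10pm → clear.
Sponsor Slot overlaps Panel Slot, Panel Q&A, Sponsor Talk.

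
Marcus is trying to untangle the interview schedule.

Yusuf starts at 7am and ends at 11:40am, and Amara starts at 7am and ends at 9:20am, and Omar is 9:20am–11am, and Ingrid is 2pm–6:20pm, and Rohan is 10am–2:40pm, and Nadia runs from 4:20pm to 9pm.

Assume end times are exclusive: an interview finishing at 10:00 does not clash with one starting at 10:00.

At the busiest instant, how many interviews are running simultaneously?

Sort all start/end points and keep a running count:
7am start Amara → 1
7am start Yusuf → 2
9:20am end Amara → 1
9:20am start Omar → 2
10am start Rohan → 3
11am end Omar → 2
11:40am end Yusuf → 1
2pm start Ingrid → 2
2:40pm end Rohan → 1
4:20pm start Nadia → 2
6:20pm end Ingrid → 1
9pm end Nadia → 0
Peak is 3, at 10am (Omar, Rohan, Yusuf).

3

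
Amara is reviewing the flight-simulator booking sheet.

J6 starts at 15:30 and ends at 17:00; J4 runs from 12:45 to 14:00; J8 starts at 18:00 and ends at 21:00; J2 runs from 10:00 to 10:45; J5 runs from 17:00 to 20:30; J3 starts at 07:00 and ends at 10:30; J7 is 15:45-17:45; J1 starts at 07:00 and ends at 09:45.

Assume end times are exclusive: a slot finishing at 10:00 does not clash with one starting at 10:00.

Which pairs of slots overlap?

Two intervals overlap when each starts before the other ends.
Sorted by start: J1, J3, J2, J4, J6, J7, J5, J8.
J3 starts before J1 ends → J1 and J3 overlap.
J2 starts after J1 ends; J1 is clear from here.
J2 starts before J3 ends → J3 and J2 overlap.
J4 starts after J3 ends; J3 is clear from here.
J4 starts after J2 ends; J2 is clear from here.
J6 starts after J4 ends; J4 is clear from here.
J7 starts before J6 ends → J6 and J7 overlap.
J5 starts exactly when J6 ends (back-to-back, no overlap); J6 is clear from here.
J5 starts before J7 ends → J7 and J5 overlap.
J8 starts after J7 ends.
J8 starts before J5 ends → J5 and J8 overlap.

J1 & J3, J2 & J3, J5 & J7, J5 & J8, J6 & J7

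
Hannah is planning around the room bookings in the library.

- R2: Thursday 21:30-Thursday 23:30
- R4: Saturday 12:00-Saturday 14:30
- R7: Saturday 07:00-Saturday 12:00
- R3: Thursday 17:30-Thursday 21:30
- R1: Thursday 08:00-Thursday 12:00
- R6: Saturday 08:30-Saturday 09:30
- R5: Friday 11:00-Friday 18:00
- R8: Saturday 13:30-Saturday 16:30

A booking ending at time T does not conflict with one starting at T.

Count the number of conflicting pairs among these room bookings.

Two intervals overlap when each starts before the other ends.
Sorted by start: R1, R3, R2, R5, R7, R6, R4, R8.
R3 starts after R1 ends; R1 is clear from here.
R2 starts exactly when R3 ends (back-to-back, no overlap); R3 is clear from here.
R5 starts after R2 ends; R2 is clear from here.
R7 starts after R5 ends; R5 is clear from here.
R6 starts before R7 ends → R7 and R6 overlap.
R4 starts exactly when R7 ends (back-to-back, no overlap); R7 is clear from here.
R4 starts after R6 ends; R6 is clear from here.
R8 starts before R4 ends → R4 and R8 overlap.
Overlapping pairs: R4 & R8, R6 & R7 — 2 in total.

2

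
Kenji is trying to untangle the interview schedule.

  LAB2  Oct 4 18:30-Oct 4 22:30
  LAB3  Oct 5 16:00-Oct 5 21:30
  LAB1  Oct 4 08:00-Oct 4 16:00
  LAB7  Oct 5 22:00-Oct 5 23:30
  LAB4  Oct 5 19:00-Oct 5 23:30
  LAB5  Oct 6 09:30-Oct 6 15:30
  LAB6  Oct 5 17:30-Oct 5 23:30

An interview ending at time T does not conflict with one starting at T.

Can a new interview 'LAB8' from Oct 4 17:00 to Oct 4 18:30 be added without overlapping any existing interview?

LAB1: ends Oct 4 16:00 at or before LAB8 starts Oct 4 17:00 → clear.
LAB2: starts Oct 4 18:30 at or after LAB8 ends Oct 4 18:30 → clear.
LAB3: starts Oct 5 16:00 at or after LAB8 ends Oct 4 18:30 → clear.
LAB6: starts Oct 5 17:30 at or after LAB8 ends Oct 4 18:30 → clear.
LAB4: starts Oct 5 19:00 at or after LAB8 ends Oct 4 18:30 → clear.
LAB7: starts Oct 5 22:00 at or after LAB8 ends Oct 4 18:30 → clear.
LAB5: starts Oct 6 09:30 at or after LAB8 ends Oct 4 18:30 → clear.

Yes — the slot is free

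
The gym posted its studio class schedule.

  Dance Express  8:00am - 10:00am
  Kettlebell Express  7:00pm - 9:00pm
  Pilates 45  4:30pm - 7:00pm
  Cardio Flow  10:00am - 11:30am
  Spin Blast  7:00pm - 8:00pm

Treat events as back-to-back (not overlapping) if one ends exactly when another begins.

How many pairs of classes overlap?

1

Check each pair: they overlap iff neither finishes before the other starts.
Sorted by start: Dance Express, Cardio Flow, Pilates 45, Spin Blast, Kettlebell Express.
Cardio Flow starts exactly when Dance Express ends (back-to-back, no overlap); Dance Express is clear from here.
Pilates 45 starts after Cardio Flow ends; Cardio Flow is clear from here.
Spin Blast starts exactly when Pilates 45 ends (back-to-back, no overlap); Pilates 45 is clear from here.
Kettlebell Express starts before Spin Blast ends → Spin Blast and Kettlebell Express overlap.
Overlapping pairs: Kettlebell Express & Spin Blast — 1 in total.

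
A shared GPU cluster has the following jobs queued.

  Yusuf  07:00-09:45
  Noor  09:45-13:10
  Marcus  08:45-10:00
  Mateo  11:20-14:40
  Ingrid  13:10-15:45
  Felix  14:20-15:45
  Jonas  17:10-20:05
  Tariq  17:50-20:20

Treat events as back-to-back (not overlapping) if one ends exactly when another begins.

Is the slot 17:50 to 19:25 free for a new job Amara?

No — it overlaps Jonas, Tariq

Yusuf: ends 09:45 at or before Amara starts 17:50 → clear.
Marcus: ends 10:00 at or before Amara starts 17:50 → clear.
Noor: ends 13:10 at or before Amara starts 17:50 → clear.
Mateo: ends 14:40 at or before Amara starts 17:50 → clear.
Ingrid: ends 15:45 at or before Amara starts 17:50 → clear.
Felix: ends 15:45 at or before Amara starts 17:50 → clear.
Jonas: starts 17:10 before Amara ends 19:25, and ends 20:05 after Amara starts 17:50 → overlap.
Tariq: starts 17:50 before Amara ends 19:25, and ends 20:20 after Amara starts 17:50 → overlap.
Amara overlaps Jonas, Tariq.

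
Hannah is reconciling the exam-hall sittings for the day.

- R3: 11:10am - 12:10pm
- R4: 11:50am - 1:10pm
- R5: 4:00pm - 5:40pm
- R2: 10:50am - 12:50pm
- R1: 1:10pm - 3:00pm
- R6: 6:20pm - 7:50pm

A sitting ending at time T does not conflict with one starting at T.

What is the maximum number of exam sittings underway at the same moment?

3

Sweep the timeline, counting +1 at each start and −1 at each end (ends before starts at a tie):
10:50am start R2 → 1
11:10am start R3 → 2
11:50am start R4 → 3
12:10pm end R3 → 2
12:50pm end R2 → 1
1:10pm end R4 → 0
1:10pm start R1 → 1
3:00pm end R1 → 0
4:00pm start R5 → 1
5:40pm end R5 → 0
6:20pm start R6 → 1
7:50pm end R6 → 0
Peak is 3, at 11:50am (R2, R3, R4).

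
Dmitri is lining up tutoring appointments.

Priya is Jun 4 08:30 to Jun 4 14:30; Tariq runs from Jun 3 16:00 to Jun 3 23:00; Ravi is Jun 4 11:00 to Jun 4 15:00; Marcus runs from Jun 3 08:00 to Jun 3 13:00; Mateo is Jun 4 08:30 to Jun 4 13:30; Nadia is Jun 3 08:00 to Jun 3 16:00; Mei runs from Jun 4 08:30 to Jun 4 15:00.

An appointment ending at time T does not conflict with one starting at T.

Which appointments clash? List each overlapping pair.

Marcus & Nadia, Mateo & Mei, Mateo & Priya, Mateo & Ravi, Mei & Priya, Mei & Ravi, Priya & Ravi

Sorted by start: Nadia, Marcus, Tariq, Mateo, Mei, Priya, Ravi.
Marcus starts before Nadia ends → Nadia and Marcus overlap.
Tariq starts exactly when Nadia ends (back-to-back, no overlap), so nothing later overlaps Nadia either.
Tariq starts after Marcus ends, so nothing later overlaps Marcus either.
Mateo starts after Tariq ends, so nothing later overlaps Tariq either.
Mei starts before Mateo ends → Mateo and Mei overlap.
Priya starts before Mateo ends → Mateo and Priya overlap.
Ravi starts before Mateo ends → Mateo and Ravi overlap.
Priya starts before Mei ends → Mei and Priya overlap.
Ravi starts before Mei ends → Mei and Ravi overlap.
Ravi starts before Priya ends → Priya and Ravi overlap.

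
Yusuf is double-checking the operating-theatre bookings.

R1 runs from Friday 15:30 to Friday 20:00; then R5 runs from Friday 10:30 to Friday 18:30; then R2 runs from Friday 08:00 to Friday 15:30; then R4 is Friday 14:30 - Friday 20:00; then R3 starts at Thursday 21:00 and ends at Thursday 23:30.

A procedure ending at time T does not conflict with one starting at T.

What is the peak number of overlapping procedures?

Walk through starts and ends in time order (an end at T is processed before a start at T):
Thursday 21:00 start R3 → 1
Thursday 23:30 end R3 → 0
Friday 08:00 start R2 → 1
Friday 10:30 start R5 → 2
Friday 14:30 start R4 → 3
Friday 15:30 end R2 → 2
Friday 15:30 start R1 → 3
Friday 18:30 end R5 → 2
Friday 20:00 end R1 → 1
Friday 20:00 end R4 → 0
Peak is 3, at Friday 14:30 (R2, R4, R5).

3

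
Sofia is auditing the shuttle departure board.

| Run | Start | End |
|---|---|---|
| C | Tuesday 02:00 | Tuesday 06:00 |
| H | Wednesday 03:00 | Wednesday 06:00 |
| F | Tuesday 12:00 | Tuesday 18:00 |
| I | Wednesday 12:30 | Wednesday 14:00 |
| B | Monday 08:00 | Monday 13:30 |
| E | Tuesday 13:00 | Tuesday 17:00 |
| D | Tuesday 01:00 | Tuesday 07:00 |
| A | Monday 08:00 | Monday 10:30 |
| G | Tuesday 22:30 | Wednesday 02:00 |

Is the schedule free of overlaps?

Sorted by start: A, B, D, C, F, E, G, H, I.
B starts before A ends → A and B overlap.
That's a conflict, so the schedule is not conflict-free.

No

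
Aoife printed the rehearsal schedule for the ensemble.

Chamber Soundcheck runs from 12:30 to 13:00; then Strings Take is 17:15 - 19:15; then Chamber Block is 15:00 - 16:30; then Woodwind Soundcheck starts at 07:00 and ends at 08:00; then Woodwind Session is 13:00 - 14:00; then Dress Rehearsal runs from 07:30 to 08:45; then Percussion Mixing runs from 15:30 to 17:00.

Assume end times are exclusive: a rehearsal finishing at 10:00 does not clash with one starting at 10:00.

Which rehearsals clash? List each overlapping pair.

Sorted by start: Woodwind Soundcheck, Dress Rehearsal, Chamber Soundcheck, Woodwind Session, Chamber Block, Percussion Mixing, Strings Take.
Dress Rehearsal starts before Woodwind Soundcheck ends → Woodwind Soundcheck and Dress Rehearsal overlap.
Chamber Soundcheck starts after Woodwind Soundcheck ends; Woodwind Soundcheck is clear from here.
Chamber Soundcheck starts after Dress Rehearsal ends; Dress Rehearsal is clear from here.
Woodwind Session starts exactly when Chamber Soundcheck ends (back-to-back, no overlap); Chamber Soundcheck is clear from here.
Chamber Block starts after Woodwind Session ends; Woodwind Session is clear from here.
Percussion Mixing starts before Chamber Block ends → Chamber Block and Percussion Mixing overlap.
Strings Take starts after Chamber Block ends.
Strings Take starts after Percussion Mixing ends.

Chamber Block & Percussion Mixing, Dress Rehearsal & Woodwind Soundcheck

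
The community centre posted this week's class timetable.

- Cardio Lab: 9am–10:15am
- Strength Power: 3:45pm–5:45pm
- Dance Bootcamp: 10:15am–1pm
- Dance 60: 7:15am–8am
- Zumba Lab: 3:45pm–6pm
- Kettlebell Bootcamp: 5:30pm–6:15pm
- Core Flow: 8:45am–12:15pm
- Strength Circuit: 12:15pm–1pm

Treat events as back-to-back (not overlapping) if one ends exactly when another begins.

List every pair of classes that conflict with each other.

Check each pair: they overlap iff neither finishes before the other starts.
Sorted by start: Dance 60, Core Flow, Cardio Lab, Dance Bootcamp, Strength Circuit, Strength Power, Zumba Lab, Kettlebell Bootcamp.
Core Flow starts after Dance 60 ends; Dance 60 is clear from here.
Cardio Lab starts before Core Flow ends → Core Flow and Cardio Lab overlap.
Dance Bootcamp starts before Core Flow ends → Core Flow and Dance Bootcamp overlap.
Strength Circuit starts exactly when Core Flow ends (back-to-back, no overlap); Core Flow is clear from here.
Dance Bootcamp starts exactly when Cardio Lab ends (back-to-back, no overlap); Cardio Lab is clear from here.
Strength Circuit starts before Dance Bootcamp ends → Dance Bootcamp and Strength Circuit overlap.
Strength Power starts after Dance Bootcamp ends; Dance Bootcamp is clear from here.
Strength Power starts after Strength Circuit ends; Strength Circuit is clear from here.
Zumba Lab starts before Strength Power ends → Strength Power and Zumba Lab overlap.
Kettlebell Bootcamp starts before Strength Power ends → Strength Power and Kettlebell Bootcamp overlap.
Kettlebell Bootcamp starts before Zumba Lab ends → Zumba Lab and Kettlebell Bootcamp overlap.

Cardio Lab & Core Flow, Core Flow & Dance Bootcamp, Dance Bootcamp & Strength Circuit, Kettlebell Bootcamp & Strength Power, Kettlebell Bootcamp & Zumba Lab, Strength Power & Zumba Lab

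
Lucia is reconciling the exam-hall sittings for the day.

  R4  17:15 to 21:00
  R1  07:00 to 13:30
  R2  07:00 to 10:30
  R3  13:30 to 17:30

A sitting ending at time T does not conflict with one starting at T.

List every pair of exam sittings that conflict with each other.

R1 & R2, R3 & R4

Sorted by start: R1, R2, R3, R4.
R2 starts before R1 ends → R1 and R2 overlap.
R3 starts exactly when R1 ends (back-to-back, no overlap); R1 is clear from here.
R3 starts after R2 ends; R2 is clear from here.
R4 starts before R3 ends → R3 and R4 overlap.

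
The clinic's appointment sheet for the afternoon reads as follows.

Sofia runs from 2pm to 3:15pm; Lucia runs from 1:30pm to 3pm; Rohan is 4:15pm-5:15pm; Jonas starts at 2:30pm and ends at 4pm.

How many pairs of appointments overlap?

Sorted by start: Lucia, Sofia, Jonas, Rohan.
Sofia starts before Lucia ends → Lucia and Sofia overlap.
Jonas starts before Lucia ends → Lucia and Jonas overlap.
Rohan starts after Lucia ends.
Jonas starts before Sofia ends → Sofia and Jonas overlap.
Rohan starts after Sofia ends.
Rohan starts after Jonas ends.
Overlapping pairs: Jonas & Lucia, Jonas & Sofia, Lucia & Sofia — 3 in total.

3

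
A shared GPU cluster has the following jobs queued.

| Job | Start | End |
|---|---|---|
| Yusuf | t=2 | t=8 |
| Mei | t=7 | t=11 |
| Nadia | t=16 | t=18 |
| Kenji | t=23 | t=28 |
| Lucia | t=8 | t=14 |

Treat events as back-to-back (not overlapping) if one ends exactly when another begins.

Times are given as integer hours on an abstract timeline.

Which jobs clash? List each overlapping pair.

Lucia & Mei, Mei & Yusuf

Check each pair: they overlap iff neither finishes before the other starts.
Sorted by start: Yusuf, Mei, Lucia, Nadia, Kenji.
Mei starts before Yusuf ends → Yusuf and Mei overlap.
Lucia starts exactly when Yusuf ends (back-to-back, no overlap), so Yusuf has no further overlaps.
Lucia starts before Mei ends → Mei and Lucia overlap.
Nadia starts after Mei ends, so Mei has no further overlaps.
Nadia starts after Lucia ends, so Lucia has no further overlaps.
Kenji starts after Nadia ends.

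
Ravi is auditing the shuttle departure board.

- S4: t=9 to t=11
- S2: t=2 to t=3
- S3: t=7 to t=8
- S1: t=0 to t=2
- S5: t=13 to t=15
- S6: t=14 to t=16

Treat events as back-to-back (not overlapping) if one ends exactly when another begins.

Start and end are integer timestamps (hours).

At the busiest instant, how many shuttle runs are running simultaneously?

Sweep the timeline, counting +1 at each start and −1 at each end (ends before starts at a tie):
t=0 start S1 → 1
t=2 end S1 → 0
t=2 start S2 → 1
t=3 end S2 → 0
t=7 start S3 → 1
t=8 end S3 → 0
t=9 start S4 → 1
t=11 end S4 → 0
t=13 start S5 → 1
t=14 start S6 → 2
t=15 end S5 → 1
t=16 end S6 → 0
Peak is 2, at t=14 (S5, S6).

2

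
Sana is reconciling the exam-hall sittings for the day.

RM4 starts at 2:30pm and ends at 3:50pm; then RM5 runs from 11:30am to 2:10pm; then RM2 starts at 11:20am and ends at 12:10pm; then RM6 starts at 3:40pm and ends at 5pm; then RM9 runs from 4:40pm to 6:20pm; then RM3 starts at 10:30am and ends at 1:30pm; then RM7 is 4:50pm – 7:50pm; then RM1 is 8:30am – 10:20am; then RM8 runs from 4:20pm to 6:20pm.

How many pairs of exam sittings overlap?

Sorted by start: RM1, RM3, RM2, RM5, RM4, RM6, RM8, RM9, RM7.
RM3 starts after RM1 ends — done with RM1.
RM2 starts before RM3 ends → RM3 and RM2 overlap.
RM5 starts before RM3 ends → RM3 and RM5 overlap.
RM4 starts after RM3 ends — done with RM3.
RM5 starts before RM2 ends → RM2 and RM5 overlap.
RM4 starts after RM2 ends — done with RM2.
RM4 starts after RM5 ends — done with RM5.
RM6 starts before RM4 ends → RM4 and RM6 overlap.
RM8 starts after RM4 ends — done with RM4.
RM8 starts before RM6 ends → RM6 and RM8 overlap.
RM9 starts before RM6 ends → RM6 and RM9 overlap.
RM7 starts before RM6 ends → RM6 and RM7 overlap.
RM9 starts before RM8 ends → RM8 and RM9 overlap.
RM7 starts before RM8 ends → RM8 and RM7 overlap.
RM7 starts before RM9 ends → RM9 and RM7 overlap.
Overlapping pairs: RM2 & RM3, RM2 & RM5, RM3 & RM5, RM4 & RM6, RM6 & RM7, RM6 & RM8, RM6 & RM9, RM7 & RM8, RM7 & RM9, RM8 & RM9 — 10 in total.

10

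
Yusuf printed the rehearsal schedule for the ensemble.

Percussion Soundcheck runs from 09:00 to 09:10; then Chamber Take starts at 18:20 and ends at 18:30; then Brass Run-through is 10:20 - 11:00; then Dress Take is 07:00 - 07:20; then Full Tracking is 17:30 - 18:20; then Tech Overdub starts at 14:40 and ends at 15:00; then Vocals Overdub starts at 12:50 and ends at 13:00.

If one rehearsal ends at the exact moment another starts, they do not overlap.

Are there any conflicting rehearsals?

No

Check each pair: they overlap iff neither finishes before the other starts.
Sorted by start: Dress Take, Percussion Soundcheck, Brass Run-through, Vocals Overdub, Tech Overdub, Full Tracking, Chamber Take.
Percussion Soundcheck starts after Dress Take ends, so Dress Take has no further overlaps.
Brass Run-through starts after Percussion Soundcheck ends, so Percussion Soundcheck has no further overlaps.
Vocals Overdub starts after Brass Run-through ends, so Brass Run-through has no further overlaps.
Tech Overdub starts after Vocals Overdub ends, so Vocals Overdub has no further overlaps.
Full Tracking starts after Tech Overdub ends, so Tech Overdub has no further overlaps.
Chamber Take starts exactly when Full Tracking ends (back-to-back, no overlap).
Every pair is clear; the schedule has no overlaps.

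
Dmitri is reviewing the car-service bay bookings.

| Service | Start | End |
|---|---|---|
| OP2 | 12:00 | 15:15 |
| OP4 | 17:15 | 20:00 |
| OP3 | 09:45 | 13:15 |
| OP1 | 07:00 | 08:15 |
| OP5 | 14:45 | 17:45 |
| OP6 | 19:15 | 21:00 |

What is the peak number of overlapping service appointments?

Sort all start/end points and keep a running count:
07:00 start OP1 → 1
08:15 end OP1 → 0
09:45 start OP3 → 1
12:00 start OP2 → 2
13:15 end OP3 → 1
14:45 start OP5 → 2
15:15 end OP2 → 1
17:15 start OP4 → 2
17:45 end OP5 → 1
19:15 start OP6 → 2
20:00 end OP4 → 1
21:00 end OP6 → 0
Peak is 2, at 12:00 (OP2, OP3).

2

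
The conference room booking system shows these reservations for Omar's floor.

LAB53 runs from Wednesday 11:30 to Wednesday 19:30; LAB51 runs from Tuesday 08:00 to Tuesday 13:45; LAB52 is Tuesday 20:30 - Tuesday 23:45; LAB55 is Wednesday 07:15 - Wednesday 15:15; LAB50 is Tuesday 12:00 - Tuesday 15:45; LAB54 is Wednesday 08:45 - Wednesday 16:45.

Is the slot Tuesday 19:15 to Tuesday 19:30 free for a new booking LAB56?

LAB51: ends Tuesday 13:45 at or before LAB56 starts Tuesday 19:15 → clear.
LAB50: ends Tuesday 15:45 at or before LAB56 starts Tuesday 19:15 → clear.
LAB52: starts Tuesday 20:30 at or after LAB56 ends Tuesday 19:30 → clear.
LAB55: starts Wednesday 07:15 at or after LAB56 ends Tuesday 19:30 → clear.
LAB54: starts Wednesday 08:45 at or after LAB56 ends Tuesday 19:30 → clear.
LAB53: starts Wednesday 11:30 at or after LAB56 ends Tuesday 19:30 → clear.

Yes — the slot is free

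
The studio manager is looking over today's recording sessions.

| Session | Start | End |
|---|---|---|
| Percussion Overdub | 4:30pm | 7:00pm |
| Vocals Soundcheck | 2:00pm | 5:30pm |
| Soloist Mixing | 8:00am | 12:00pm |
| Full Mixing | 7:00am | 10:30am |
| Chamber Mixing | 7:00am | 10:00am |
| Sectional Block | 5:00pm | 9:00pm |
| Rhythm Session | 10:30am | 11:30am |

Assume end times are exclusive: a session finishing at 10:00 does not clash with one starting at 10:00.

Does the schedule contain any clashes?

Two intervals overlap when each starts before the other ends.
Sorted by start: Full Mixing, Chamber Mixing, Soloist Mixing, Rhythm Session, Vocals Soundcheck, Percussion Overdub, Sectional Block.
Chamber Mixing starts before Full Mixing ends → Full Mixing and Chamber Mixing overlap.
That's a conflict, so the schedule is not conflict-free.

Yes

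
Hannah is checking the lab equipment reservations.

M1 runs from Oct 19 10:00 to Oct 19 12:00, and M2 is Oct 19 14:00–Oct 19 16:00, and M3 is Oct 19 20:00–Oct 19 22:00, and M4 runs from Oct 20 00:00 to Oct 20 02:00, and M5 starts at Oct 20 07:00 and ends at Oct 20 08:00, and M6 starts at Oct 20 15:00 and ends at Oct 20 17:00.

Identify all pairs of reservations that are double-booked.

no overlapping pairs

Sorted by start: M1, M2, M3, M4, M5, M6.
M2 starts after M1 ends; M1 is clear from here.
M3 starts after M2 ends; M2 is clear from here.
M4 starts after M3 ends; M3 is clear from here.
M5 starts after M4 ends; M4 is clear from here.
M6 starts after M5 ends.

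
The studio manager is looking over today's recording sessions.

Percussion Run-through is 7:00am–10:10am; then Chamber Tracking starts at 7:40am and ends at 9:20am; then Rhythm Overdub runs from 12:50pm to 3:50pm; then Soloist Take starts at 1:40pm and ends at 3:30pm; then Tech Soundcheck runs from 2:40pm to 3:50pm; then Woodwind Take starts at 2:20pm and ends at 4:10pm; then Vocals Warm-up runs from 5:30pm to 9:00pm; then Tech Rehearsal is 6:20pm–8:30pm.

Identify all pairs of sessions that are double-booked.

Check each pair: they overlap iff neither finishes before the other starts.
Sorted by start: Percussion Run-through, Chamber Tracking, Rhythm Overdub, Soloist Take, Woodwind Take, Tech Soundcheck, Vocals Warm-up, Tech Rehearsal.
Chamber Tracking starts before Percussion Run-through ends → Percussion Run-through and Chamber Tracking overlap.
Rhythm Overdub starts after Percussion Run-through ends; Percussion Run-through is clear from here.
Rhythm Overdub starts after Chamber Tracking ends; Chamber Tracking is clear from here.
Soloist Take starts before Rhythm Overdub ends → Rhythm Overdub and Soloist Take overlap.
Woodwind Take starts before Rhythm Overdub ends → Rhythm Overdub and Woodwind Take overlap.
Tech Soundcheck starts before Rhythm Overdub ends → Rhythm Overdub and Tech Soundcheck overlap.
Vocals Warm-up starts after Rhythm Overdub ends; Rhythm Overdub is clear from here.
Woodwind Take starts before Soloist Take ends → Soloist Take and Woodwind Take overlap.
Tech Soundcheck starts before Soloist Take ends → Soloist Take and Tech Soundcheck overlap.
Vocals Warm-up starts after Soloist Take ends; Soloist Take is clear from here.
Tech Soundcheck starts before Woodwind Take ends → Woodwind Take and Tech Soundcheck overlap.
Vocals Warm-up starts after Woodwind Take ends; Woodwind Take is clear from here.
Vocals Warm-up starts after Tech Soundcheck ends; Tech Soundcheck is clear from here.
Tech Rehearsal starts before Vocals Warm-up ends → Vocals Warm-up and Tech Rehearsal overlap.

Chamber Tracking & Percussion Run-through, Rhythm Overdub & Soloist Take, Rhythm Overdub & Tech Soundcheck, Rhythm Overdub & Woodwind Take, Soloist Take & Tech Soundcheck, Soloist Take & Woodwind Take, Tech Rehearsal & Vocals Warm-up, Tech Soundcheck & Woodwind Take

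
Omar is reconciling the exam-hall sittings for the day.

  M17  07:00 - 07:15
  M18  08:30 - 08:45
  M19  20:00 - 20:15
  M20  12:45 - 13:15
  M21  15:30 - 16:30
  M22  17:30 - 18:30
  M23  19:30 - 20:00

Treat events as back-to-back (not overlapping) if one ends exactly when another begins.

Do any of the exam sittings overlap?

Check each pair: they overlap iff neither finishes before the other starts.
Sorted by start: M17, M18, M20, M21, M22, M23, M19.
M18 starts after M17 ends, so M17 has no further overlaps.
M20 starts after M18 ends, so M18 has no further overlaps.
M21 starts after M20 ends, so M20 has no further overlaps.
M22 starts after M21 ends, so M21 has no further overlaps.
M23 starts after M22 ends, so M22 has no further overlaps.
M19 starts exactly when M23 ends (back-to-back, no overlap).
Every pair is clear; the schedule has no overlaps.

No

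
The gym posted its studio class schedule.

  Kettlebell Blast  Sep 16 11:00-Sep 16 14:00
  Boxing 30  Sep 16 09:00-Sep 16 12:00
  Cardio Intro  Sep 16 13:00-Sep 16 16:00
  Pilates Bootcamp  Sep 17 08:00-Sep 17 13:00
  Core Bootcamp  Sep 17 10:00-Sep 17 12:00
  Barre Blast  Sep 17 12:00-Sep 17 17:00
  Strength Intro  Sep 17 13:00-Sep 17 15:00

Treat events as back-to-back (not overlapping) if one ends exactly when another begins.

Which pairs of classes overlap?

Barre Blast & Pilates Bootcamp, Barre Blast & Strength Intro, Boxing 30 & Kettlebell Blast, Cardio Intro & Kettlebell Blast, Core Bootcamp & Pilates Bootcamp

Sorted by start: Boxing 30, Kettlebell Blast, Cardio Intro, Pilates Bootcamp, Core Bootcamp, Barre Blast, Strength Intro.
Kettlebell Blast starts before Boxing 30 ends → Boxing 30 and Kettlebell Blast overlap.
Cardio Intro starts after Boxing 30 ends — done with Boxing 30.
Cardio Intro starts before Kettlebell Blast ends → Kettlebell Blast and Cardio Intro overlap.
Pilates Bootcamp starts after Kettlebell Blast ends — done with Kettlebell Blast.
Pilates Bootcamp starts after Cardio Intro ends — done with Cardio Intro.
Core Bootcamp starts before Pilates Bootcamp ends → Pilates Bootcamp and Core Bootcamp overlap.
Barre Blast starts before Pilates Bootcamp ends → Pilates Bootcamp and Barre Blast overlap.
Strength Intro starts exactly when Pilates Bootcamp ends (back-to-back, no overlap).
Barre Blast starts exactly when Core Bootcamp ends (back-to-back, no overlap) — done with Core Bootcamp.
Strength Intro starts before Barre Blast ends → Barre Blast and Strength Intro overlap.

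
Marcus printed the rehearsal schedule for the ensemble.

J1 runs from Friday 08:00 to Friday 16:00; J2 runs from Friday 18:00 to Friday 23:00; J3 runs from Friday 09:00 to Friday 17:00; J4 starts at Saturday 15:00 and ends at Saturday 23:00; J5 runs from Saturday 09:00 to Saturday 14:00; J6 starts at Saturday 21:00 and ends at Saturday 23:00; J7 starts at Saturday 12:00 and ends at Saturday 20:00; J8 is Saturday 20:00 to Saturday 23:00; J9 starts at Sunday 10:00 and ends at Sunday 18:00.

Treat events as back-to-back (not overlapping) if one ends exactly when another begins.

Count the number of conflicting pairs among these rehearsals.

6

Sorted by start: J1, J3, J2, J5, J7, J4, J8, J6, J9.
J3 starts before J1 ends → J1 and J3 overlap.
J2 starts after J1 ends — done with J1.
J2 starts after J3 ends — done with J3.
J5 starts after J2 ends — done with J2.
J7 starts before J5 ends → J5 and J7 overlap.
J4 starts after J5 ends — done with J5.
J4 starts before J7 ends → J7 and J4 overlap.
J8 starts exactly when J7 ends (back-to-back, no overlap) — done with J7.
J8 starts before J4 ends → J4 and J8 overlap.
J6 starts before J4 ends → J4 and J6 overlap.
J9 starts after J4 ends.
J6 starts before J8 ends → J8 and J6 overlap.
J9 starts after J8 ends.
J9 starts after J6 ends.
Overlapping pairs: J1 & J3, J4 & J6, J4 & J7, J4 & J8, J5 & J7, J6 & J8 — 6 in total.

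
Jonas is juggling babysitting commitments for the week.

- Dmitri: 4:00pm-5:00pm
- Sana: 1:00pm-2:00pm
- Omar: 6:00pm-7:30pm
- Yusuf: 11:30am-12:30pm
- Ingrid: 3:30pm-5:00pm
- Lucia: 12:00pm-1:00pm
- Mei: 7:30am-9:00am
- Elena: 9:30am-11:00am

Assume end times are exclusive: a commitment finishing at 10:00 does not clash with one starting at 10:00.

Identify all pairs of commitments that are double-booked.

Dmitri & Ingrid, Lucia & Yusuf

Sorted by start: Mei, Elena, Yusuf, Lucia, Sana, Ingrid, Dmitri, Omar.
Elena starts after Mei ends, so nothing later overlaps Mei either.
Yusuf starts after Elena ends, so nothing later overlaps Elena either.
Lucia starts before Yusuf ends → Yusuf and Lucia overlap.
Sana starts after Yusuf ends, so nothing later overlaps Yusuf either.
Sana starts exactly when Lucia ends (back-to-back, no overlap), so nothing later overlaps Lucia either.
Ingrid starts after Sana ends, so nothing later overlaps Sana either.
Dmitri starts before Ingrid ends → Ingrid and Dmitri overlap.
Omar starts after Ingrid ends.
Omar starts after Dmitri ends.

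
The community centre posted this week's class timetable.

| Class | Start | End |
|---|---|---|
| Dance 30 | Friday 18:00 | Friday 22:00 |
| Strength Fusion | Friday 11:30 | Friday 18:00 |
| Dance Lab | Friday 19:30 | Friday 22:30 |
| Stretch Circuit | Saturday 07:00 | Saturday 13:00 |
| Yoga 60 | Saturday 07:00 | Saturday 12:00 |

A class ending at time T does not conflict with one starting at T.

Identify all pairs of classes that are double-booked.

Sorted by start: Strength Fusion, Dance 30, Dance Lab, Stretch Circuit, Yoga 60.
Dance 30 starts exactly when Strength Fusion ends (back-to-back, no overlap) — done with Strength Fusion.
Dance Lab starts before Dance 30 ends → Dance 30 and Dance Lab overlap.
Stretch Circuit starts after Dance 30 ends — done with Dance 30.
Stretch Circuit starts after Dance Lab ends — done with Dance Lab.
Yoga 60 starts before Stretch Circuit ends → Stretch Circuit and Yoga 60 overlap.

Dance 30 & Dance Lab, Stretch Circuit & Yoga 60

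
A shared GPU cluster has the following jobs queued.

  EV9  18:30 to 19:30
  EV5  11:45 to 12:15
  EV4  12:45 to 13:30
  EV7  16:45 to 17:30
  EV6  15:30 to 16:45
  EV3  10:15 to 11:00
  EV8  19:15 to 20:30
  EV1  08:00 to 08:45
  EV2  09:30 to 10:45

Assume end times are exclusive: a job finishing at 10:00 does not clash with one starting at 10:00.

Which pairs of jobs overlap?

Sorted by start: EV1, EV2, EV3, EV5, EV4, EV6, EV7, EV9, EV8.
EV2 starts after EV1 ends; EV1 is clear from here.
EV3 starts before EV2 ends → EV2 and EV3 overlap.
EV5 starts after EV2 ends; EV2 is clear from here.
EV5 starts after EV3 ends; EV3 is clear from here.
EV4 starts after EV5 ends; EV5 is clear from here.
EV6 starts after EV4 ends; EV4 is clear from here.
EV7 starts exactly when EV6 ends (back-to-back, no overlap); EV6 is clear from here.
EV9 starts after EV7 ends; EV7 is clear from here.
EV8 starts before EV9 ends → EV9 and EV8 overlap.

EV2 & EV3, EV8 & EV9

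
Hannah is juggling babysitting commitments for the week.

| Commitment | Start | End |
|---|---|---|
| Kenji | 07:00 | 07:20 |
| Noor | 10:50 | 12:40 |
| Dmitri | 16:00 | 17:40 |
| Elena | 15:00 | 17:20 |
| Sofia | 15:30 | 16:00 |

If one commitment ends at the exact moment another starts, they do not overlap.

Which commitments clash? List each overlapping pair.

Dmitri & Elena, Elena & Sofia

Sorted by start: Kenji, Noor, Elena, Sofia, Dmitri.
Noor starts after Kenji ends; Kenji is clear from here.
Elena starts after Noor ends; Noor is clear from here.
Sofia starts before Elena ends → Elena and Sofia overlap.
Dmitri starts before Elena ends → Elena and Dmitri overlap.
Dmitri starts exactly when Sofia ends (back-to-back, no overlap).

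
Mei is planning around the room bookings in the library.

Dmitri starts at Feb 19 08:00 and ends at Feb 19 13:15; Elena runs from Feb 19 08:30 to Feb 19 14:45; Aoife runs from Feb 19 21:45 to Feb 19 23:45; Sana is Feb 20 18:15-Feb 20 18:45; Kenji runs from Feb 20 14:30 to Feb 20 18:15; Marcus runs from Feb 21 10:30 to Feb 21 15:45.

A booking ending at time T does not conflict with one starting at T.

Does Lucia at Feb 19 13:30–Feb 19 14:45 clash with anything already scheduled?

Dmitri: ends Feb 19 13:15 at or before Lucia starts Feb 19 13:30 → clear.
Elena: starts Feb 19 08:30 before Lucia ends Feb 19 14:45, and ends Feb 19 14:45 after Lucia starts Feb 19 13:30 → overlap.
Aoife: starts Feb 19 21:45 at or after Lucia ends Feb 19 14:45 → clear.
Kenji: starts Feb 20 14:30 at or after Lucia ends Feb 19 14:45 → clear.
Sana: starts Feb 20 18:15 at or after Lucia ends Feb 19 14:45 → clear.
Marcus: starts Feb 21 10:30 at or after Lucia ends Feb 19 14:45 → clear.
Lucia overlaps Elena.

Yes — it overlaps Elena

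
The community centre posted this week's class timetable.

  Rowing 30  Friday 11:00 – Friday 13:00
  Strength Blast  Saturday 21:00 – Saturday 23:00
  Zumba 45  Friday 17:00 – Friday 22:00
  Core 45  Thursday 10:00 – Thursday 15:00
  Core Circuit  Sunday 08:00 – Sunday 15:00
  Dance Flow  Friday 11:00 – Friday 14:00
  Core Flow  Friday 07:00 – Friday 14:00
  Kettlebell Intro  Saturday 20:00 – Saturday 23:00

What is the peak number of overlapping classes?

Walk through starts and ends in time order (an end at T is processed before a start at T):
Thursday 10:00 start Core 45 → 1
Thursday 15:00 end Core 45 → 0
Friday 07:00 start Core Flow → 1
Friday 11:00 start Dance Flow → 2
Friday 11:00 start Rowing 30 → 3
Friday 13:00 end Rowing 30 → 2
Friday 14:00 end Core Flow → 1
Friday 14:00 end Dance Flow → 0
Friday 17:00 start Zumba 45 → 1
Friday 22:00 end Zumba 45 → 0
Saturday 20:00 start Kettlebell Intro → 1
Saturday 21:00 start Strength Blast → 2
Saturday 23:00 end Kettlebell Intro → 1
Saturday 23:00 end Strength Blast → 0
Sunday 08:00 start Core Circuit → 1
Sunday 15:00 end Core Circuit → 0
Peak is 3, at Friday 11:00 (Core Flow, Dance Flow, Rowing 30).

3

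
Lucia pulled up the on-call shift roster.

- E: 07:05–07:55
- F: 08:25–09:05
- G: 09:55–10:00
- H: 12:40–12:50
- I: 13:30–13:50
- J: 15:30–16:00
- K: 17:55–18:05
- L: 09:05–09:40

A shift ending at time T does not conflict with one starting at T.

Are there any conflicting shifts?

No

Sorted by start: E, F, L, G, H, I, J, K.
F starts after E ends, so E has no further overlaps.
L starts exactly when F ends (back-to-back, no overlap), so F has no further overlaps.
G starts after L ends, so L has no further overlaps.
H starts after G ends, so G has no further overlaps.
I starts after H ends, so H has no further overlaps.
J starts after I ends, so I has no further overlaps.
K starts after J ends.
Every pair is clear; the schedule has no overlaps.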